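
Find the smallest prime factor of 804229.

43

804229 is odd.
Digit sum 25, not divisible by 3.
Ends in 9: not divisible by 5.
7: 804229 = 7·114889 + 6
11: 804229 = 11·73111 + 8
13: 804229 = 13·61863 + 10
17: 804229 = 17·47307 + 10
19: 804229 = 19·42327 + 16
23: 804229 = 23·34966 + 11
29: 804229 = 29·27732 + 1
31: 804229 = 31·25942 + 27
37: 804229 = 37·21735 + 34
41: 804229 = 41·19615 + 14
43: 804229 = 43·18703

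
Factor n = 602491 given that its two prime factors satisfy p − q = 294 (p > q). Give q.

Since p = q + 294, we have 602491 = q(q + 294), so q² + 294q − 602491 = 0.
Discriminant: 294² + 4·602491 = 86436 + 2409964 = 2496400; √2496400 = 1580.
q = (−294 + 1580)/2 = 643, and p = q + 294 = 937.
Check: 643 · 937 = 602491.

643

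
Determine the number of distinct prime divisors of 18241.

18241 = 17 · 1073
1073 = 29 · 37
18241 = 17 · 29 · 37, which has 3 distinct prime factors.

3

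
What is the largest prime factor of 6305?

6305 = 5 · 1261
1261 = 13 · 97
97 is prime.
So 6305 = 5 · 13 · 97; the largest prime factor is 97.

97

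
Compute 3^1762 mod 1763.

583

3^1 ≡ 3 (mod 1763)
3^2 ≡ 3^2 = 9 ≡ 9 (mod 1763)
3^4 ≡ 9^2 = 81 ≡ 81 (mod 1763)
3^8 ≡ 81^2 = 6561 ≡ 1272 (mod 1763)
3^16 ≡ 1272^2 = 1617984 ≡ 1313 (mod 1763)
3^32 ≡ 1313^2 = 1723969 ≡ 1518 (mod 1763)
3^64 ≡ 1518^2 = 2304324 ≡ 83 (mod 1763)
3^128 ≡ 83^2 = 6889 ≡ 1600 (mod 1763)
3^256 ≡ 1600^2 = 2560000 ≡ 124 (mod 1763)
3^512 ≡ 124^2 = 15376 ≡ 1272 (mod 1763)
3^1024 ≡ 1272^2 = 1617984 ≡ 1313 (mod 1763)
1762 = 1024 + 512 + 128 + 64 + 32 + 2 in binary powers of 2.
So 3^1762 ≡ 1313 · 1272 · 1600 · 83 · 1518 · 9 ≡ 583 (mod 1763).
Since 583 ≠ 1, base 3 is a Fermat witness: 1763 is composite.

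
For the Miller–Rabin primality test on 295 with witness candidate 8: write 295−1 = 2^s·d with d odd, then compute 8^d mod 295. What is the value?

172

295 − 1 = 294 = 2^1 · 147, so d = 147.
8^1 ≡ 8 (mod 295)
8^2 ≡ 8^2 = 64 ≡ 64 (mod 295)
8^4 ≡ 64^2 = 4096 ≡ 261 (mod 295)
8^8 ≡ 261^2 = 68121 ≡ 271 (mod 295)
8^16 ≡ 271^2 = 73441 ≡ 281 (mod 295)
8^32 ≡ 281^2 = 78961 ≡ 196 (mod 295)
8^64 ≡ 196^2 = 38416 ≡ 66 (mod 295)
8^128 ≡ 66^2 = 4356 ≡ 226 (mod 295)
147 = 128 + 16 + 2 + 1 in binary powers of 2.
So 8^147 ≡ 226 · 281 · 64 · 8 ≡ 172 (mod 295).
Squaring chain: 172; never reaches −1, so base 8 is a Miller–Rabin witness that 295 is composite.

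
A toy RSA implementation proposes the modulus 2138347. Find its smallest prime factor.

2138347 is odd.
Digit sum 28, not divisible by 3.
Ends in 7: not divisible by 5.
7: 2138347 = 7·305478 + 1
11: 2138347 = 11·194395 + 2
13: 2138347 = 13·164488 + 3
17: 2138347 = 17·125785 + 2
19: 2138347 = 19·112544 + 11
23: 2138347 = 23·92971 + 14
29: 2138347 = 29·73736 + 3
31: 2138347 = 31·68978 + 29
37: 2138347 = 37·57793 + 6
41: 2138347 = 41·52154 + 33
43: 2138347 = 43·49729

43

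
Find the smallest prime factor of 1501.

1501 is odd.
Digit sum 7, not divisible by 3.
Ends in 1: not divisible by 5.
7: 1501 = 7·214 + 3
11: 1501 = 11·136 + 5
13: 1501 = 13·115 + 6
17: 1501 = 17·88 + 5
19: 1501 = 19·79

19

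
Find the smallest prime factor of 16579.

16579 is odd.
Digit sum 28, not divisible by 3.
Ends in 9: not divisible by 5.
7: 16579 = 7·2368 + 3
11: 16579 = 11·1507 + 2
13: 16579 = 13·1275 + 4
17: 16579 = 17·975 + 4
19: 16579 = 19·872 + 11
23: 16579 = 23·720 + 19
29: 16579 = 29·571 + 20
31: 16579 = 31·534 + 25
37: 16579 = 37·448 + 3
41: 16579 = 41·404 + 15
43: 16579 = 43·385 + 24
47: 16579 = 47·352 + 35
53: 16579 = 53·312 + 43
59: 16579 = 59·281

59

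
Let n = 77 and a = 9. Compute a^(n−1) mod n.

9^1 ≡ 9 (mod 77)
9^2 ≡ 9^2 = 81 ≡ 4 (mod 77)
9^4 ≡ 4^2 = 16 ≡ 16 (mod 77)
9^8 ≡ 16^2 = 256 ≡ 25 (mod 77)
9^16 ≡ 25^2 = 625 ≡ 9 (mod 77)
9^32 ≡ 9^2 = 81 ≡ 4 (mod 77)
9^64 ≡ 4^2 = 16 ≡ 16 (mod 77)
76 = 64 + 8 + 4 in binary powers of 2.
So 9^76 ≡ 16 · 25 · 16 ≡ 9 (mod 77).
Since 9 ≠ 1, base 9 is a Fermat witness: 77 is composite.

9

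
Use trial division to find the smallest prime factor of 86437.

13

86437 is odd.
Digit sum 28, not divisible by 3.
Ends in 7: not divisible by 5.
7: 86437 = 7·12348 + 1
11: 86437 = 11·7857 + 10
13: 86437 = 13·6649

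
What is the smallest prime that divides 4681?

31

4681 is odd.
Digit sum 19, not divisible by 3.
Ends in 1: not divisible by 5.
7: 4681 = 7·668 + 5
11: 4681 = 11·425 + 6
13: 4681 = 13·360 + 1
17: 4681 = 17·275 + 6
19: 4681 = 19·246 + 7
23: 4681 = 23·203 + 12
29: 4681 = 29·161 + 12
31: 4681 = 31·151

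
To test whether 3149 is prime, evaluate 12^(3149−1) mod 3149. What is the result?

2179

12^1 ≡ 12 (mod 3149)
12^2 ≡ 12^2 = 144 ≡ 144 (mod 3149)
12^4 ≡ 144^2 = 20736 ≡ 1842 (mod 3149)
12^8 ≡ 1842^2 = 3392964 ≡ 1491 (mod 3149)
12^16 ≡ 1491^2 = 2223081 ≡ 3036 (mod 3149)
12^32 ≡ 3036^2 = 9217296 ≡ 173 (mod 3149)
12^64 ≡ 173^2 = 29929 ≡ 1588 (mod 3149)
12^128 ≡ 1588^2 = 2521744 ≡ 2544 (mod 3149)
12^256 ≡ 2544^2 = 6471936 ≡ 741 (mod 3149)
12^512 ≡ 741^2 = 549081 ≡ 1155 (mod 3149)
12^1024 ≡ 1155^2 = 1334025 ≡ 1998 (mod 3149)
12^2048 ≡ 1998^2 = 3992004 ≡ 2221 (mod 3149)
3148 = 2048 + 1024 + 64 + 8 + 4 in binary powers of 2.
So 12^3148 ≡ 2221 · 1998 · 1588 · 1491 · 1842 ≡ 2179 (mod 3149).
Since 2179 ≠ 1, base 12 is a Fermat witness: 3149 is composite.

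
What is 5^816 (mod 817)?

140

5^1 ≡ 5 (mod 817)
5^2 ≡ 5^2 = 25 ≡ 25 (mod 817)
5^4 ≡ 25^2 = 625 ≡ 625 (mod 817)
5^8 ≡ 625^2 = 390625 ≡ 99 (mod 817)
5^16 ≡ 99^2 = 9801 ≡ 814 (mod 817)
5^32 ≡ 814^2 = 662596 ≡ 9 (mod 817)
5^64 ≡ 9^2 = 81 ≡ 81 (mod 817)
5^128 ≡ 81^2 = 6561 ≡ 25 (mod 817)
5^256 ≡ 25^2 = 625 ≡ 625 (mod 817)
5^512 ≡ 625^2 = 390625 ≡ 99 (mod 817)
816 = 512 + 256 + 32 + 16 in binary powers of 2.
So 5^816 ≡ 99 · 625 · 9 · 814 ≡ 140 (mod 817).
Since 140 ≠ 1, base 5 is a Fermat witness: 817 is composite.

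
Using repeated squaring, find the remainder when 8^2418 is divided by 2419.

8^1 ≡ 8 (mod 2419)
8^2 ≡ 8^2 = 64 ≡ 64 (mod 2419)
8^4 ≡ 64^2 = 4096 ≡ 1677 (mod 2419)
8^8 ≡ 1677^2 = 2812329 ≡ 1451 (mod 2419)
8^16 ≡ 1451^2 = 2105401 ≡ 871 (mod 2419)
8^32 ≡ 871^2 = 758641 ≡ 1494 (mod 2419)
8^64 ≡ 1494^2 = 2232036 ≡ 1718 (mod 2419)
8^128 ≡ 1718^2 = 2951524 ≡ 344 (mod 2419)
8^256 ≡ 344^2 = 118336 ≡ 2224 (mod 2419)
8^512 ≡ 2224^2 = 4946176 ≡ 1740 (mod 2419)
8^1024 ≡ 1740^2 = 3027600 ≡ 1431 (mod 2419)
8^2048 ≡ 1431^2 = 2047761 ≡ 1287 (mod 2419)
2418 = 2048 + 256 + 64 + 32 + 16 + 2 in binary powers of 2.
So 8^2418 ≡ 1287 · 2224 · 1718 · 1494 · 871 · 64 ≡ 1255 (mod 2419).
Since 1255 ≠ 1, base 8 is a Fermat witness: 2419 is composite.

1255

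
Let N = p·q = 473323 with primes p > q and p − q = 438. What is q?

Since p = q + 438, we have 473323 = q(q + 438), so q² + 438q − 473323 = 0.
Discriminant: 438² + 4·473323 = 191844 + 1893292 = 2085136; √2085136 = 1444.
q = (−438 + 1444)/2 = 503, and p = q + 438 = 941.
Check: 503 · 941 = 473323.

503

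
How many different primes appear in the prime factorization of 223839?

5

223839 = 3^2 · 24871
24871 = 7 · 3553
3553 = 11 · 323
323 = 17 · 19
223839 = 3^2 · 7 · 11 · 17 · 19, which has 5 distinct prime factors.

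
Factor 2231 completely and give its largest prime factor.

97

2231 = 23 · 97
97 is prime.
So 2231 = 23 · 97; the largest prime factor is 97.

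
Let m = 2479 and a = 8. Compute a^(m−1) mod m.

2034

8^1 ≡ 8 (mod 2479)
8^2 ≡ 8^2 = 64 ≡ 64 (mod 2479)
8^4 ≡ 64^2 = 4096 ≡ 1617 (mod 2479)
8^8 ≡ 1617^2 = 2614689 ≡ 1823 (mod 2479)
8^16 ≡ 1823^2 = 3323329 ≡ 1469 (mod 2479)
8^32 ≡ 1469^2 = 2157961 ≡ 1231 (mod 2479)
8^64 ≡ 1231^2 = 1515361 ≡ 692 (mod 2479)
8^128 ≡ 692^2 = 478864 ≡ 417 (mod 2479)
8^256 ≡ 417^2 = 173889 ≡ 359 (mod 2479)
8^512 ≡ 359^2 = 128881 ≡ 2452 (mod 2479)
8^1024 ≡ 2452^2 = 6012304 ≡ 729 (mod 2479)
8^2048 ≡ 729^2 = 531441 ≡ 935 (mod 2479)
2478 = 2048 + 256 + 128 + 32 + 8 + 4 + 2 in binary powers of 2.
So 8^2478 ≡ 935 · 359 · 417 · 1231 · 1823 · 1617 · 64 ≡ 2034 (mod 2479).
Since 2034 ≠ 1, base 8 is a Fermat witness: 2479 is composite.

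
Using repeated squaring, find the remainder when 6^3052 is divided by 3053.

6^1 ≡ 6 (mod 3053)
6^2 ≡ 6^2 = 36 ≡ 36 (mod 3053)
6^4 ≡ 36^2 = 1296 ≡ 1296 (mod 3053)
6^8 ≡ 1296^2 = 1679616 ≡ 466 (mod 3053)
6^16 ≡ 466^2 = 217156 ≡ 393 (mod 3053)
6^32 ≡ 393^2 = 154449 ≡ 1799 (mod 3053)
6^64 ≡ 1799^2 = 3236401 ≡ 221 (mod 3053)
6^128 ≡ 221^2 = 48841 ≡ 3046 (mod 3053)
6^256 ≡ 3046^2 = 9278116 ≡ 49 (mod 3053)
6^512 ≡ 49^2 = 2401 ≡ 2401 (mod 3053)
6^1024 ≡ 2401^2 = 5764801 ≡ 737 (mod 3053)
6^2048 ≡ 737^2 = 543169 ≡ 2788 (mod 3053)
3052 = 2048 + 512 + 256 + 128 + 64 + 32 + 8 + 4 in binary powers of 2.
So 6^3052 ≡ 2788 · 2401 · 49 · 3046 · 221 · 1799 · 466 · 1296 ≡ 2113 (mod 3053).
Since 2113 ≠ 1, base 6 is a Fermat witness: 3053 is composite.

2113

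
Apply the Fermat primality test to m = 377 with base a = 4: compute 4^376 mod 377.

4^1 ≡ 4 (mod 377)
4^2 ≡ 4^2 = 16 ≡ 16 (mod 377)
4^4 ≡ 16^2 = 256 ≡ 256 (mod 377)
4^8 ≡ 256^2 = 65536 ≡ 315 (mod 377)
4^16 ≡ 315^2 = 99225 ≡ 74 (mod 377)
4^32 ≡ 74^2 = 5476 ≡ 198 (mod 377)
4^64 ≡ 198^2 = 39204 ≡ 373 (mod 377)
4^128 ≡ 373^2 = 139129 ≡ 16 (mod 377)
4^256 ≡ 16^2 = 256 ≡ 256 (mod 377)
376 = 256 + 64 + 32 + 16 + 8 in binary powers of 2.
So 4^376 ≡ 256 · 373 · 198 · 74 · 315 ≡ 165 (mod 377).
Since 165 ≠ 1, base 4 is a Fermat witness: 377 is composite.

165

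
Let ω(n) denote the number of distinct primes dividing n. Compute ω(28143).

3

28143 = 3^2 · 3127
3127 = 53 · 59
28143 = 3^2 · 53 · 59, which has 3 distinct prime factors.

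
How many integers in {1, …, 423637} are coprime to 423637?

399168

Factor: 423637 = 23 · 113 · 163.
φ(423637) = (23−1) · (113−1) · (163−1) = 22 · 112 · 162 = 399168.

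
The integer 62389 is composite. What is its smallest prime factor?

62389 is odd.
Digit sum 28, not divisible by 3.
Ends in 9: not divisible by 5.
7: 62389 = 7·8912 + 5
11: 62389 = 11·5671 + 8
13: 62389 = 13·4799 + 2
17: 62389 = 17·3669 + 16
19: 62389 = 19·3283 + 12
23: 62389 = 23·2712 + 13
29: 62389 = 29·2151 + 10
31: 62389 = 31·2012 + 17
37: 62389 = 37·1686 + 7
41: 62389 = 41·1521 + 28
43: 62389 = 43·1450 + 39
47: 62389 = 47·1327 + 20
53: 62389 = 53·1177 + 8
59: 62389 = 59·1057 + 26
61: 62389 = 61·1022 + 47
67: 62389 = 67·931 + 12
71: 62389 = 71·878 + 51
73: 62389 = 73·854 + 47
79: 62389 = 79·789 + 58
83: 62389 = 83·751 + 56
89: 62389 = 89·701

89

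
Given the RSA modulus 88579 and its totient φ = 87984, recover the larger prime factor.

313

φ(n) = (p−1)(q−1) = n − (p+q) + 1, so p + q = 88579 − 87984 + 1 = 596.
p and q are the roots of t² − 596t + 88579 = 0.
Discriminant: 596² − 4·88579 = 355216 − 354316 = 900; √900 = 30.
q = (596 − 30)/2 = 283, p = (596 + 30)/2 = 313.
Check: 283 · 313 = 88579.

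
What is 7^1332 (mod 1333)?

388

7^1 ≡ 7 (mod 1333)
7^2 ≡ 7^2 = 49 ≡ 49 (mod 1333)
7^4 ≡ 49^2 = 2401 ≡ 1068 (mod 1333)
7^8 ≡ 1068^2 = 1140624 ≡ 909 (mod 1333)
7^16 ≡ 909^2 = 826281 ≡ 1154 (mod 1333)
7^32 ≡ 1154^2 = 1331716 ≡ 49 (mod 1333)
7^64 ≡ 49^2 = 2401 ≡ 1068 (mod 1333)
7^128 ≡ 1068^2 = 1140624 ≡ 909 (mod 1333)
7^256 ≡ 909^2 = 826281 ≡ 1154 (mod 1333)
7^512 ≡ 1154^2 = 1331716 ≡ 49 (mod 1333)
7^1024 ≡ 49^2 = 2401 ≡ 1068 (mod 1333)
1332 = 1024 + 256 + 32 + 16 + 4 in binary powers of 2.
So 7^1332 ≡ 1068 · 1154 · 49 · 1154 · 1068 ≡ 388 (mod 1333).
Since 388 ≠ 1, base 7 is a Fermat witness: 1333 is composite.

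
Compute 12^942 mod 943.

12^1 ≡ 12 (mod 943)
12^2 ≡ 12^2 = 144 ≡ 144 (mod 943)
12^4 ≡ 144^2 = 20736 ≡ 933 (mod 943)
12^8 ≡ 933^2 = 870489 ≡ 100 (mod 943)
12^16 ≡ 100^2 = 10000 ≡ 570 (mod 943)
12^32 ≡ 570^2 = 324900 ≡ 508 (mod 943)
12^64 ≡ 508^2 = 258064 ≡ 625 (mod 943)
12^128 ≡ 625^2 = 390625 ≡ 223 (mod 943)
12^256 ≡ 223^2 = 49729 ≡ 693 (mod 943)
12^512 ≡ 693^2 = 480249 ≡ 262 (mod 943)
942 = 512 + 256 + 128 + 32 + 8 + 4 + 2 in binary powers of 2.
So 12^942 ≡ 262 · 693 · 223 · 508 · 100 · 933 · 144 ≡ 430 (mod 943).
Since 430 ≠ 1, base 12 is a Fermat witness: 943 is composite.

430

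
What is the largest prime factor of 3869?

73

3869 = 53 · 73
73 is prime.
So 3869 = 53 · 73; the largest prime factor is 73.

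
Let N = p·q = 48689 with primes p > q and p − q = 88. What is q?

Since p = q + 88, we have 48689 = q(q + 88), so q² + 88q − 48689 = 0.
Discriminant: 88² + 4·48689 = 7744 + 194756 = 202500; √202500 = 450.
q = (−88 + 450)/2 = 181, and p = q + 88 = 269.
Check: 181 · 269 = 48689.

181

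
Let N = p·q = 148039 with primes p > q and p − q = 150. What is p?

Since p = q + 150, we have 148039 = q(q + 150), so q² + 150q − 148039 = 0.
Discriminant: 150² + 4·148039 = 22500 + 592156 = 614656; √614656 = 784.
q = (−150 + 784)/2 = 317, and p = q + 150 = 467.
Check: 317 · 467 = 148039.

467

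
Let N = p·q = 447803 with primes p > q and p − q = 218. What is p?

Since p = q + 218, we have 447803 = q(q + 218), so q² + 218q − 447803 = 0.
Discriminant: 218² + 4·447803 = 47524 + 1791212 = 1838736; √1838736 = 1356.
q = (−218 + 1356)/2 = 569, and p = q + 218 = 787.
Check: 569 · 787 = 447803.

787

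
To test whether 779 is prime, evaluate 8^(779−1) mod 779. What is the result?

8^1 ≡ 8 (mod 779)
8^2 ≡ 8^2 = 64 ≡ 64 (mod 779)
8^4 ≡ 64^2 = 4096 ≡ 201 (mod 779)
8^8 ≡ 201^2 = 40401 ≡ 672 (mod 779)
8^16 ≡ 672^2 = 451584 ≡ 543 (mod 779)
8^32 ≡ 543^2 = 294849 ≡ 387 (mod 779)
8^64 ≡ 387^2 = 149769 ≡ 201 (mod 779)
8^128 ≡ 201^2 = 40401 ≡ 672 (mod 779)
8^256 ≡ 672^2 = 451584 ≡ 543 (mod 779)
8^512 ≡ 543^2 = 294849 ≡ 387 (mod 779)
778 = 512 + 256 + 8 + 2 in binary powers of 2.
So 8^778 ≡ 387 · 543 · 672 · 64 ≡ 353 (mod 779).
Since 353 ≠ 1, base 8 is a Fermat witness: 779 is composite.

353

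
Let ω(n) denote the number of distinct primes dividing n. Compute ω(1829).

2

1829 = 31 · 59
1829 = 31 · 59, which has 2 distinct prime factors.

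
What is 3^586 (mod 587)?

1

3^1 ≡ 3 (mod 587)
3^2 ≡ 3^2 = 9 ≡ 9 (mod 587)
3^4 ≡ 9^2 = 81 ≡ 81 (mod 587)
3^8 ≡ 81^2 = 6561 ≡ 104 (mod 587)
3^16 ≡ 104^2 = 10816 ≡ 250 (mod 587)
3^32 ≡ 250^2 = 62500 ≡ 278 (mod 587)
3^64 ≡ 278^2 = 77284 ≡ 387 (mod 587)
3^128 ≡ 387^2 = 149769 ≡ 84 (mod 587)
3^256 ≡ 84^2 = 7056 ≡ 12 (mod 587)
3^512 ≡ 12^2 = 144 ≡ 144 (mod 587)
586 = 512 + 64 + 8 + 2 in binary powers of 2.
So 3^586 ≡ 144 · 387 · 104 · 9 ≡ 1 (mod 587).
Since the result is 1, base 3 gives no evidence that 587 is composite.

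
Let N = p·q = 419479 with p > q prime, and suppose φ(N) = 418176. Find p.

727

φ(n) = (p−1)(q−1) = n − (p+q) + 1, so p + q = 419479 − 418176 + 1 = 1304.
p and q are the roots of t² − 1304t + 419479 = 0.
Discriminant: 1304² − 4·419479 = 1700416 − 1677916 = 22500; √22500 = 150.
q = (1304 − 150)/2 = 577, p = (1304 + 150)/2 = 727.
Check: 577 · 727 = 419479.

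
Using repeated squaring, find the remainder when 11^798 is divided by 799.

332

11^1 ≡ 11 (mod 799)
11^2 ≡ 11^2 = 121 ≡ 121 (mod 799)
11^4 ≡ 121^2 = 14641 ≡ 259 (mod 799)
11^8 ≡ 259^2 = 67081 ≡ 764 (mod 799)
11^16 ≡ 764^2 = 583696 ≡ 426 (mod 799)
11^32 ≡ 426^2 = 181476 ≡ 103 (mod 799)
11^64 ≡ 103^2 = 10609 ≡ 222 (mod 799)
11^128 ≡ 222^2 = 49284 ≡ 545 (mod 799)
11^256 ≡ 545^2 = 297025 ≡ 596 (mod 799)
11^512 ≡ 596^2 = 355216 ≡ 460 (mod 799)
798 = 512 + 256 + 16 + 8 + 4 + 2 in binary powers of 2.
So 11^798 ≡ 460 · 596 · 426 · 764 · 259 · 121 ≡ 332 (mod 799).
Since 332 ≠ 1, base 11 is a Fermat witness: 799 is composite.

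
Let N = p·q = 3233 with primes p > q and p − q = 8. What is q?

53

Since p = q + 8, we have 3233 = q(q + 8), so q² + 8q − 3233 = 0.
Discriminant: 8² + 4·3233 = 64 + 12932 = 12996; √12996 = 114.
q = (−8 + 114)/2 = 53, and p = q + 8 = 61.
Check: 53 · 61 = 3233.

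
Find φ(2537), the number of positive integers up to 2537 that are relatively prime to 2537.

2436

Factor: 2537 = 43 · 59.
φ(2537) = (43−1) · (59−1) = 42 · 58 = 2436.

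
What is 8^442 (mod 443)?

8^1 ≡ 8 (mod 443)
8^2 ≡ 8^2 = 64 ≡ 64 (mod 443)
8^4 ≡ 64^2 = 4096 ≡ 109 (mod 443)
8^8 ≡ 109^2 = 11881 ≡ 363 (mod 443)
8^16 ≡ 363^2 = 131769 ≡ 198 (mod 443)
8^32 ≡ 198^2 = 39204 ≡ 220 (mod 443)
8^64 ≡ 220^2 = 48400 ≡ 113 (mod 443)
8^128 ≡ 113^2 = 12769 ≡ 365 (mod 443)
8^256 ≡ 365^2 = 133225 ≡ 325 (mod 443)
442 = 256 + 128 + 32 + 16 + 8 + 2 in binary powers of 2.
So 8^442 ≡ 325 · 365 · 220 · 198 · 363 · 64 ≡ 1 (mod 443).
Since the result is 1, base 8 gives no evidence that 443 is composite.

1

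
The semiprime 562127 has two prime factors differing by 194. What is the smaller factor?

659

Since p = q + 194, we have 562127 = q(q + 194), so q² + 194q − 562127 = 0.
Discriminant: 194² + 4·562127 = 37636 + 2248508 = 2286144; √2286144 = 1512.
q = (−194 + 1512)/2 = 659, and p = q + 194 = 853.
Check: 659 · 853 = 562127.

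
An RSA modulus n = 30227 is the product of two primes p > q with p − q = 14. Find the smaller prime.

167

Since p = q + 14, we have 30227 = q(q + 14), so q² + 14q − 30227 = 0.
Discriminant: 14² + 4·30227 = 196 + 120908 = 121104; √121104 = 348.
q = (−14 + 348)/2 = 167, and p = q + 14 = 181.
Check: 167 · 181 = 30227.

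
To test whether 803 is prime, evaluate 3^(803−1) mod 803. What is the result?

284

3^1 ≡ 3 (mod 803)
3^2 ≡ 3^2 = 9 ≡ 9 (mod 803)
3^4 ≡ 9^2 = 81 ≡ 81 (mod 803)
3^8 ≡ 81^2 = 6561 ≡ 137 (mod 803)
3^16 ≡ 137^2 = 18769 ≡ 300 (mod 803)
3^32 ≡ 300^2 = 90000 ≡ 64 (mod 803)
3^64 ≡ 64^2 = 4096 ≡ 81 (mod 803)
3^128 ≡ 81^2 = 6561 ≡ 137 (mod 803)
3^256 ≡ 137^2 = 18769 ≡ 300 (mod 803)
3^512 ≡ 300^2 = 90000 ≡ 64 (mod 803)
802 = 512 + 256 + 32 + 2 in binary powers of 2.
So 3^802 ≡ 64 · 300 · 64 · 9 ≡ 284 (mod 803).
Since 284 ≠ 1, base 3 is a Fermat witness: 803 is composite.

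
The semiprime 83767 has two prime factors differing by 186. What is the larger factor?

Since p = q + 186, we have 83767 = q(q + 186), so q² + 186q − 83767 = 0.
Discriminant: 186² + 4·83767 = 34596 + 335068 = 369664; √369664 = 608.
q = (−186 + 608)/2 = 211, and p = q + 186 = 397.
Check: 211 · 397 = 83767.

397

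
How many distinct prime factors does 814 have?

3

814 = 2 · 407
407 = 11 · 37
814 = 2 · 11 · 37, which has 3 distinct prime factors.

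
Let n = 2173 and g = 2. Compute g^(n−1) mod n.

1636

2^1 ≡ 2 (mod 2173)
2^2 ≡ 2^2 = 4 ≡ 4 (mod 2173)
2^4 ≡ 4^2 = 16 ≡ 16 (mod 2173)
2^8 ≡ 16^2 = 256 ≡ 256 (mod 2173)
2^16 ≡ 256^2 = 65536 ≡ 346 (mod 2173)
2^32 ≡ 346^2 = 119716 ≡ 201 (mod 2173)
2^64 ≡ 201^2 = 40401 ≡ 1287 (mod 2173)
2^128 ≡ 1287^2 = 1656369 ≡ 543 (mod 2173)
2^256 ≡ 543^2 = 294849 ≡ 1494 (mod 2173)
2^512 ≡ 1494^2 = 2232036 ≡ 365 (mod 2173)
2^1024 ≡ 365^2 = 133225 ≡ 672 (mod 2173)
2^2048 ≡ 672^2 = 451584 ≡ 1773 (mod 2173)
2172 = 2048 + 64 + 32 + 16 + 8 + 4 in binary powers of 2.
So 2^2172 ≡ 1773 · 1287 · 201 · 346 · 256 · 16 ≡ 1636 (mod 2173).
Since 1636 ≠ 1, base 2 is a Fermat witness: 2173 is composite.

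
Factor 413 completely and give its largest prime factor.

59

413 = 7 · 59
59 is prime.
So 413 = 7 · 59; the largest prime factor is 59.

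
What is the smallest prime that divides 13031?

83

13031 is odd.
Digit sum 8, not divisible by 3.
Ends in 1: not divisible by 5.
7: 13031 = 7·1861 + 4
11: 13031 = 11·1184 + 7
13: 13031 = 13·1002 + 5
17: 13031 = 17·766 + 9
19: 13031 = 19·685 + 16
23: 13031 = 23·566 + 13
29: 13031 = 29·449 + 10
31: 13031 = 31·420 + 11
37: 13031 = 37·352 + 7
41: 13031 = 41·317 + 34
43: 13031 = 43·303 + 2
47: 13031 = 47·277 + 12
53: 13031 = 53·245 + 46
59: 13031 = 59·220 + 51
61: 13031 = 61·213 + 38
67: 13031 = 67·194 + 33
71: 13031 = 71·183 + 38
73: 13031 = 73·178 + 37
79: 13031 = 79·164 + 75
83: 13031 = 83·157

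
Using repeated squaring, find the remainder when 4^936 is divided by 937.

1

4^1 ≡ 4 (mod 937)
4^2 ≡ 4^2 = 16 ≡ 16 (mod 937)
4^4 ≡ 16^2 = 256 ≡ 256 (mod 937)
4^8 ≡ 256^2 = 65536 ≡ 883 (mod 937)
4^16 ≡ 883^2 = 779689 ≡ 105 (mod 937)
4^32 ≡ 105^2 = 11025 ≡ 718 (mod 937)
4^64 ≡ 718^2 = 515524 ≡ 174 (mod 937)
4^128 ≡ 174^2 = 30276 ≡ 292 (mod 937)
4^256 ≡ 292^2 = 85264 ≡ 934 (mod 937)
4^512 ≡ 934^2 = 872356 ≡ 9 (mod 937)
936 = 512 + 256 + 128 + 32 + 8 in binary powers of 2.
So 4^936 ≡ 9 · 934 · 292 · 718 · 883 ≡ 1 (mod 937).
Since the result is 1, base 4 gives no evidence that 937 is composite.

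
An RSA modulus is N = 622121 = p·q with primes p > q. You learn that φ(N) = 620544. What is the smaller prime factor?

φ(n) = (p−1)(q−1) = n − (p+q) + 1, so p + q = 622121 − 620544 + 1 = 1578.
p and q are the roots of t² − 1578t + 622121 = 0.
Discriminant: 1578² − 4·622121 = 2490084 − 2488484 = 1600; √1600 = 40.
q = (1578 − 40)/2 = 769, p = (1578 + 40)/2 = 809.
Check: 769 · 809 = 622121.

769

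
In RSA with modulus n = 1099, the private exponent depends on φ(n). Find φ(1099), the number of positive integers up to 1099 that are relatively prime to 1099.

936

Factor: 1099 = 7 · 157.
φ(1099) = (7−1) · (157−1) = 6 · 156 = 936.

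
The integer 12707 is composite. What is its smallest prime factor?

12707 is odd.
Digit sum 17, not divisible by 3.
Ends in 7: not divisible by 5.
7: 12707 = 7·1815 + 2
11: 12707 = 11·1155 + 2
13: 12707 = 13·977 + 6
17: 12707 = 17·747 + 8
19: 12707 = 19·668 + 15
23: 12707 = 23·552 + 11
29: 12707 = 29·438 + 5
31: 12707 = 31·409 + 28
37: 12707 = 37·343 + 16
41: 12707 = 41·309 + 38
43: 12707 = 43·295 + 22
47: 12707 = 47·270 + 17
53: 12707 = 53·239 + 40
59: 12707 = 59·215 + 22
61: 12707 = 61·208 + 19
67: 12707 = 67·189 + 44
71: 12707 = 71·178 + 69
73: 12707 = 73·174 + 5
79: 12707 = 79·160 + 67
83: 12707 = 83·153 + 8
89: 12707 = 89·142 + 69
97: 12707 = 97·131

97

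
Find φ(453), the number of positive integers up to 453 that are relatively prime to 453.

300

Factor: 453 = 3 · 151.
φ(453) = (3−1) · (151−1) = 2 · 150 = 300.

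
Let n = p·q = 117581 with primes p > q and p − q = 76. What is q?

Since p = q + 76, we have 117581 = q(q + 76), so q² + 76q − 117581 = 0.
Discriminant: 76² + 4·117581 = 5776 + 470324 = 476100; √476100 = 690.
q = (−76 + 690)/2 = 307, and p = q + 76 = 383.
Check: 307 · 383 = 117581.

307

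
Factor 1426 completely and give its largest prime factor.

1426 = 2 · 713
713 = 23 · 31
31 is prime.
So 1426 = 2 · 23 · 31; the largest prime factor is 31.

31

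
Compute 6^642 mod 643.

1

6^1 ≡ 6 (mod 643)
6^2 ≡ 6^2 = 36 ≡ 36 (mod 643)
6^4 ≡ 36^2 = 1296 ≡ 10 (mod 643)
6^8 ≡ 10^2 = 100 ≡ 100 (mod 643)
6^16 ≡ 100^2 = 10000 ≡ 355 (mod 643)
6^32 ≡ 355^2 = 126025 ≡ 640 (mod 643)
6^64 ≡ 640^2 = 409600 ≡ 9 (mod 643)
6^128 ≡ 9^2 = 81 ≡ 81 (mod 643)
6^256 ≡ 81^2 = 6561 ≡ 131 (mod 643)
6^512 ≡ 131^2 = 17161 ≡ 443 (mod 643)
642 = 512 + 128 + 2 in binary powers of 2.
So 6^642 ≡ 443 · 81 · 36 ≡ 1 (mod 643).
Since the result is 1, base 6 gives no evidence that 643 is composite.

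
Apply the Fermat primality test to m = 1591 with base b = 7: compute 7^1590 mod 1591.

7^1 ≡ 7 (mod 1591)
7^2 ≡ 7^2 = 49 ≡ 49 (mod 1591)
7^4 ≡ 49^2 = 2401 ≡ 810 (mod 1591)
7^8 ≡ 810^2 = 656100 ≡ 608 (mod 1591)
7^16 ≡ 608^2 = 369664 ≡ 552 (mod 1591)
7^32 ≡ 552^2 = 304704 ≡ 823 (mod 1591)
7^64 ≡ 823^2 = 677329 ≡ 1154 (mod 1591)
7^128 ≡ 1154^2 = 1331716 ≡ 49 (mod 1591)
7^256 ≡ 49^2 = 2401 ≡ 810 (mod 1591)
7^512 ≡ 810^2 = 656100 ≡ 608 (mod 1591)
7^1024 ≡ 608^2 = 369664 ≡ 552 (mod 1591)
1590 = 1024 + 512 + 32 + 16 + 4 + 2 in binary powers of 2.
So 7^1590 ≡ 552 · 608 · 823 · 552 · 810 · 49 ≡ 1506 (mod 1591).
Since 1506 ≠ 1, base 7 is a Fermat witness: 1591 is composite.

1506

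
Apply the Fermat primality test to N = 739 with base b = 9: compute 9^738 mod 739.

9^1 ≡ 9 (mod 739)
9^2 ≡ 9^2 = 81 ≡ 81 (mod 739)
9^4 ≡ 81^2 = 6561 ≡ 649 (mod 739)
9^8 ≡ 649^2 = 421201 ≡ 710 (mod 739)
9^16 ≡ 710^2 = 504100 ≡ 102 (mod 739)
9^32 ≡ 102^2 = 10404 ≡ 58 (mod 739)
9^64 ≡ 58^2 = 3364 ≡ 408 (mod 739)
9^128 ≡ 408^2 = 166464 ≡ 189 (mod 739)
9^256 ≡ 189^2 = 35721 ≡ 249 (mod 739)
9^512 ≡ 249^2 = 62001 ≡ 664 (mod 739)
738 = 512 + 128 + 64 + 32 + 2 in binary powers of 2.
So 9^738 ≡ 664 · 189 · 408 · 58 · 81 ≡ 1 (mod 739).
Since the result is 1, base 9 gives no evidence that 739 is composite.

1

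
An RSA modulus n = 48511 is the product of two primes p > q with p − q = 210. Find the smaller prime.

139

Since p = q + 210, we have 48511 = q(q + 210), so q² + 210q − 48511 = 0.
Discriminant: 210² + 4·48511 = 44100 + 194044 = 238144; √238144 = 488.
q = (−210 + 488)/2 = 139, and p = q + 210 = 349.
Check: 139 · 349 = 48511.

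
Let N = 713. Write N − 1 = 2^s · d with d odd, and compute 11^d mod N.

172

713 − 1 = 712 = 2^3 · 89, so d = 89.
11^1 ≡ 11 (mod 713)
11^2 ≡ 11^2 = 121 ≡ 121 (mod 713)
11^4 ≡ 121^2 = 14641 ≡ 381 (mod 713)
11^8 ≡ 381^2 = 145161 ≡ 422 (mod 713)
11^16 ≡ 422^2 = 178084 ≡ 547 (mod 713)
11^32 ≡ 547^2 = 299209 ≡ 462 (mod 713)
11^64 ≡ 462^2 = 213444 ≡ 257 (mod 713)
89 = 64 + 16 + 8 + 1 in binary powers of 2.
So 11^89 ≡ 257 · 547 · 422 · 11 ≡ 172 (mod 713).
Squaring chain: 172 → 351 → 565; never reaches −1, so base 11 is a Miller–Rabin witness that 713 is composite.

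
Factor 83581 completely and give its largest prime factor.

83581 = 19 · 4399
4399 = 53 · 83
83 is prime.
So 83581 = 19 · 53 · 83; the largest prime factor is 83.

83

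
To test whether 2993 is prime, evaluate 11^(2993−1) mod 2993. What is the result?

2806

11^1 ≡ 11 (mod 2993)
11^2 ≡ 11^2 = 121 ≡ 121 (mod 2993)
11^4 ≡ 121^2 = 14641 ≡ 2669 (mod 2993)
11^8 ≡ 2669^2 = 7123561 ≡ 221 (mod 2993)
11^16 ≡ 221^2 = 48841 ≡ 953 (mod 2993)
11^32 ≡ 953^2 = 908209 ≡ 1330 (mod 2993)
11^64 ≡ 1330^2 = 1768900 ≡ 37 (mod 2993)
11^128 ≡ 37^2 = 1369 ≡ 1369 (mod 2993)
11^256 ≡ 1369^2 = 1874161 ≡ 543 (mod 2993)
11^512 ≡ 543^2 = 294849 ≡ 1535 (mod 2993)
11^1024 ≡ 1535^2 = 2356225 ≡ 734 (mod 2993)
11^2048 ≡ 734^2 = 538756 ≡ 16 (mod 2993)
2992 = 2048 + 512 + 256 + 128 + 32 + 16 in binary powers of 2.
So 11^2992 ≡ 16 · 1535 · 543 · 1369 · 1330 · 953 ≡ 2806 (mod 2993).
Since 2806 ≠ 1, base 11 is a Fermat witness: 2993 is composite.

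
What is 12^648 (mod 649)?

133

12^1 ≡ 12 (mod 649)
12^2 ≡ 12^2 = 144 ≡ 144 (mod 649)
12^4 ≡ 144^2 = 20736 ≡ 617 (mod 649)
12^8 ≡ 617^2 = 380689 ≡ 375 (mod 649)
12^16 ≡ 375^2 = 140625 ≡ 441 (mod 649)
12^32 ≡ 441^2 = 194481 ≡ 430 (mod 649)
12^64 ≡ 430^2 = 184900 ≡ 584 (mod 649)
12^128 ≡ 584^2 = 341056 ≡ 331 (mod 649)
12^256 ≡ 331^2 = 109561 ≡ 529 (mod 649)
12^512 ≡ 529^2 = 279841 ≡ 122 (mod 649)
648 = 512 + 128 + 8 in binary powers of 2.
So 12^648 ≡ 122 · 331 · 375 ≡ 133 (mod 649).
Since 133 ≠ 1, base 12 is a Fermat witness: 649 is composite.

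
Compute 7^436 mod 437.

7^1 ≡ 7 (mod 437)
7^2 ≡ 7^2 = 49 ≡ 49 (mod 437)
7^4 ≡ 49^2 = 2401 ≡ 216 (mod 437)
7^8 ≡ 216^2 = 46656 ≡ 334 (mod 437)
7^16 ≡ 334^2 = 111556 ≡ 121 (mod 437)
7^32 ≡ 121^2 = 14641 ≡ 220 (mod 437)
7^64 ≡ 220^2 = 48400 ≡ 330 (mod 437)
7^128 ≡ 330^2 = 108900 ≡ 87 (mod 437)
7^256 ≡ 87^2 = 7569 ≡ 140 (mod 437)
436 = 256 + 128 + 32 + 16 + 4 in binary powers of 2.
So 7^436 ≡ 140 · 87 · 220 · 121 · 216 ≡ 64 (mod 437).
Since 64 ≠ 1, base 7 is a Fermat witness: 437 is composite.

64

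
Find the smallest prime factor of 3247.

3247 is odd.
Digit sum 16, not divisible by 3.
Ends in 7: not divisible by 5.
7: 3247 = 7·463 + 6
11: 3247 = 11·295 + 2
13: 3247 = 13·249 + 10
17: 3247 = 17·191

17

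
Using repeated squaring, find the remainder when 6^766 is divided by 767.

6^1 ≡ 6 (mod 767)
6^2 ≡ 6^2 = 36 ≡ 36 (mod 767)
6^4 ≡ 36^2 = 1296 ≡ 529 (mod 767)
6^8 ≡ 529^2 = 279841 ≡ 653 (mod 767)
6^16 ≡ 653^2 = 426409 ≡ 724 (mod 767)
6^32 ≡ 724^2 = 524176 ≡ 315 (mod 767)
6^64 ≡ 315^2 = 99225 ≡ 282 (mod 767)
6^128 ≡ 282^2 = 79524 ≡ 523 (mod 767)
6^256 ≡ 523^2 = 273529 ≡ 477 (mod 767)
6^512 ≡ 477^2 = 227529 ≡ 497 (mod 767)
766 = 512 + 128 + 64 + 32 + 16 + 8 + 4 + 2 in binary powers of 2.
So 6^766 ≡ 497 · 523 · 282 · 315 · 724 · 653 · 529 · 36 ≡ 641 (mod 767).
Since 641 ≠ 1, base 6 is a Fermat witness: 767 is composite.

641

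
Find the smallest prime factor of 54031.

71

54031 is odd.
Digit sum 13, not divisible by 3.
Ends in 1: not divisible by 5.
7: 54031 = 7·7718 + 5
11: 54031 = 11·4911 + 10
13: 54031 = 13·4156 + 3
17: 54031 = 17·3178 + 5
19: 54031 = 19·2843 + 14
23: 54031 = 23·2349 + 4
29: 54031 = 29·1863 + 4
31: 54031 = 31·1742 + 29
37: 54031 = 37·1460 + 11
41: 54031 = 41·1317 + 34
43: 54031 = 43·1256 + 23
47: 54031 = 47·1149 + 28
53: 54031 = 53·1019 + 24
59: 54031 = 59·915 + 46
61: 54031 = 61·885 + 46
67: 54031 = 67·806 + 29
71: 54031 = 71·761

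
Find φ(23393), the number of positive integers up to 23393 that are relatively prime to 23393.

Factor: 23393 = 149 · 157.
φ(23393) = (149−1) · (157−1) = 148 · 156 = 23088.

23088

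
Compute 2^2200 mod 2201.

2^1 ≡ 2 (mod 2201)
2^2 ≡ 2^2 = 4 ≡ 4 (mod 2201)
2^4 ≡ 4^2 = 16 ≡ 16 (mod 2201)
2^8 ≡ 16^2 = 256 ≡ 256 (mod 2201)
2^16 ≡ 256^2 = 65536 ≡ 1707 (mod 2201)
2^32 ≡ 1707^2 = 2913849 ≡ 1926 (mod 2201)
2^64 ≡ 1926^2 = 3709476 ≡ 791 (mod 2201)
2^128 ≡ 791^2 = 625681 ≡ 597 (mod 2201)
2^256 ≡ 597^2 = 356409 ≡ 2048 (mod 2201)
2^512 ≡ 2048^2 = 4194304 ≡ 1399 (mod 2201)
2^1024 ≡ 1399^2 = 1957201 ≡ 512 (mod 2201)
2^2048 ≡ 512^2 = 262144 ≡ 225 (mod 2201)
2200 = 2048 + 128 + 16 + 8 in binary powers of 2.
So 2^2200 ≡ 225 · 597 · 1707 · 256 ≡ 1582 (mod 2201).
Since 1582 ≠ 1, base 2 is a Fermat witness: 2201 is composite.

1582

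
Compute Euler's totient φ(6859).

Factor: 6859 = 19^3.
φ(6859) = 19^2·(19−1) = 6498.

6498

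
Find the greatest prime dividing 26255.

26255 = 5 · 5251
5251 = 59 · 89
89 is prime.
So 26255 = 5 · 59 · 89; the largest prime factor is 89.

89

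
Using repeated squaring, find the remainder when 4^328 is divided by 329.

242

4^1 ≡ 4 (mod 329)
4^2 ≡ 4^2 = 16 ≡ 16 (mod 329)
4^4 ≡ 16^2 = 256 ≡ 256 (mod 329)
4^8 ≡ 256^2 = 65536 ≡ 65 (mod 329)
4^16 ≡ 65^2 = 4225 ≡ 277 (mod 329)
4^32 ≡ 277^2 = 76729 ≡ 72 (mod 329)
4^64 ≡ 72^2 = 5184 ≡ 249 (mod 329)
4^128 ≡ 249^2 = 62001 ≡ 149 (mod 329)
4^256 ≡ 149^2 = 22201 ≡ 158 (mod 329)
328 = 256 + 64 + 8 in binary powers of 2.
So 4^328 ≡ 158 · 249 · 65 ≡ 242 (mod 329).
Since 242 ≠ 1, base 4 is a Fermat witness: 329 is composite.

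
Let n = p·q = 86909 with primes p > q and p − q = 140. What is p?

373

Since p = q + 140, we have 86909 = q(q + 140), so q² + 140q − 86909 = 0.
Discriminant: 140² + 4·86909 = 19600 + 347636 = 367236; √367236 = 606.
q = (−140 + 606)/2 = 233, and p = q + 140 = 373.
Check: 233 · 373 = 86909.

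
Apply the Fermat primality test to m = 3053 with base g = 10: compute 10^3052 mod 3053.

1425

10^1 ≡ 10 (mod 3053)
10^2 ≡ 10^2 = 100 ≡ 100 (mod 3053)
10^4 ≡ 100^2 = 10000 ≡ 841 (mod 3053)
10^8 ≡ 841^2 = 707281 ≡ 2038 (mod 3053)
10^16 ≡ 2038^2 = 4153444 ≡ 1364 (mod 3053)
10^32 ≡ 1364^2 = 1860496 ≡ 1219 (mod 3053)
10^64 ≡ 1219^2 = 1485961 ≡ 2203 (mod 3053)
10^128 ≡ 2203^2 = 4853209 ≡ 1992 (mod 3053)
10^256 ≡ 1992^2 = 3968064 ≡ 2217 (mod 3053)
10^512 ≡ 2217^2 = 4915089 ≡ 2812 (mod 3053)
10^1024 ≡ 2812^2 = 7907344 ≡ 74 (mod 3053)
10^2048 ≡ 74^2 = 5476 ≡ 2423 (mod 3053)
3052 = 2048 + 512 + 256 + 128 + 64 + 32 + 8 + 4 in binary powers of 2.
So 10^3052 ≡ 2423 · 2812 · 2217 · 1992 · 2203 · 1219 · 2038 · 841 ≡ 1425 (mod 3053).
Since 1425 ≠ 1, base 10 is a Fermat witness: 3053 is composite.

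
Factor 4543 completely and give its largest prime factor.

59

4543 = 7 · 649
649 = 11 · 59
59 is prime.
So 4543 = 7 · 11 · 59; the largest prime factor is 59.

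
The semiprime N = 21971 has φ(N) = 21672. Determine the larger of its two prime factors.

φ(n) = (p−1)(q−1) = n − (p+q) + 1, so p + q = 21971 − 21672 + 1 = 300.
p and q are the roots of t² − 300t + 21971 = 0.
Discriminant: 300² − 4·21971 = 90000 − 87884 = 2116; √2116 = 46.
q = (300 − 46)/2 = 127, p = (300 + 46)/2 = 173.
Check: 127 · 173 = 21971.

173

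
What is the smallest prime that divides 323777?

41

323777 is odd.
Digit sum 29, not divisible by 3.
Ends in 7: not divisible by 5.
7: 323777 = 7·46253 + 6
11: 323777 = 11·29434 + 3
13: 323777 = 13·24905 + 12
17: 323777 = 17·19045 + 12
19: 323777 = 19·17040 + 17
23: 323777 = 23·14077 + 6
29: 323777 = 29·11164 + 21
31: 323777 = 31·10444 + 13
37: 323777 = 37·8750 + 27
41: 323777 = 41·7897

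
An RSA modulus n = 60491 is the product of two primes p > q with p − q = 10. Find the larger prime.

251

Since p = q + 10, we have 60491 = q(q + 10), so q² + 10q − 60491 = 0.
Discriminant: 10² + 4·60491 = 100 + 241964 = 242064; √242064 = 492.
q = (−10 + 492)/2 = 241, and p = q + 10 = 251.
Check: 241 · 251 = 60491.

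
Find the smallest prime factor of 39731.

67

39731 is odd.
Digit sum 23, not divisible by 3.
Ends in 1: not divisible by 5.
7: 39731 = 7·5675 + 6
11: 39731 = 11·3611 + 10
13: 39731 = 13·3056 + 3
17: 39731 = 17·2337 + 2
19: 39731 = 19·2091 + 2
23: 39731 = 23·1727 + 10
29: 39731 = 29·1370 + 1
31: 39731 = 31·1281 + 20
37: 39731 = 37·1073 + 30
41: 39731 = 41·969 + 2
43: 39731 = 43·923 + 42
47: 39731 = 47·845 + 16
53: 39731 = 53·749 + 34
59: 39731 = 59·673 + 24
61: 39731 = 61·651 + 20
67: 39731 = 67·593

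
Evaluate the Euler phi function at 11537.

Factor: 11537 = 83 · 139.
φ(11537) = (83−1) · (139−1) = 82 · 138 = 11316.

11316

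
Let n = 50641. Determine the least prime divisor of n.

89

50641 is odd.
Digit sum 16, not divisible by 3.
Ends in 1: not divisible by 5.
7: 50641 = 7·7234 + 3
11: 50641 = 11·4603 + 8
13: 50641 = 13·3895 + 6
17: 50641 = 17·2978 + 15
19: 50641 = 19·2665 + 6
23: 50641 = 23·2201 + 18
29: 50641 = 29·1746 + 7
31: 50641 = 31·1633 + 18
37: 50641 = 37·1368 + 25
41: 50641 = 41·1235 + 6
43: 50641 = 43·1177 + 30
47: 50641 = 47·1077 + 22
53: 50641 = 53·955 + 26
59: 50641 = 59·858 + 19
61: 50641 = 61·830 + 11
67: 50641 = 67·755 + 56
71: 50641 = 71·713 + 18
73: 50641 = 73·693 + 52
79: 50641 = 79·641 + 2
83: 50641 = 83·610 + 11
89: 50641 = 89·569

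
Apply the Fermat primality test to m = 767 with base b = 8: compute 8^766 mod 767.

285

8^1 ≡ 8 (mod 767)
8^2 ≡ 8^2 = 64 ≡ 64 (mod 767)
8^4 ≡ 64^2 = 4096 ≡ 261 (mod 767)
8^8 ≡ 261^2 = 68121 ≡ 625 (mod 767)
8^16 ≡ 625^2 = 390625 ≡ 222 (mod 767)
8^32 ≡ 222^2 = 49284 ≡ 196 (mod 767)
8^64 ≡ 196^2 = 38416 ≡ 66 (mod 767)
8^128 ≡ 66^2 = 4356 ≡ 521 (mod 767)
8^256 ≡ 521^2 = 271441 ≡ 690 (mod 767)
8^512 ≡ 690^2 = 476100 ≡ 560 (mod 767)
766 = 512 + 128 + 64 + 32 + 16 + 8 + 4 + 2 in binary powers of 2.
So 8^766 ≡ 560 · 521 · 66 · 196 · 222 · 625 · 261 · 64 ≡ 285 (mod 767).
Since 285 ≠ 1, base 8 is a Fermat witness: 767 is composite.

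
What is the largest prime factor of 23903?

53

23903 = 11 · 2173
2173 = 41 · 53
53 is prime.
So 23903 = 11 · 41 · 53; the largest prime factor is 53.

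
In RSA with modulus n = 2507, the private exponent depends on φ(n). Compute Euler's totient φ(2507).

2376

Factor: 2507 = 23 · 109.
φ(2507) = (23−1) · (109−1) = 22 · 108 = 2376.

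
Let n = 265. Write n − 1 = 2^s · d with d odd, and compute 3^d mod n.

265 − 1 = 264 = 2^3 · 33, so d = 33.
3^1 ≡ 3 (mod 265)
3^2 ≡ 3^2 = 9 ≡ 9 (mod 265)
3^4 ≡ 9^2 = 81 ≡ 81 (mod 265)
3^8 ≡ 81^2 = 6561 ≡ 201 (mod 265)
3^16 ≡ 201^2 = 40401 ≡ 121 (mod 265)
3^32 ≡ 121^2 = 14641 ≡ 66 (mod 265)
33 = 32 + 1 in binary powers of 2.
So 3^33 ≡ 66 · 3 ≡ 198 (mod 265).
Squaring chain: 198 → 249 → 256; never reaches −1, so base 3 is a Miller–Rabin witness that 265 is composite.

198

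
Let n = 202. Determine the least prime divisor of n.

2

202 is even: 2 divides it.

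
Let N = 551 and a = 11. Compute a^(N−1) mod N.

11^1 ≡ 11 (mod 551)
11^2 ≡ 11^2 = 121 ≡ 121 (mod 551)
11^4 ≡ 121^2 = 14641 ≡ 315 (mod 551)
11^8 ≡ 315^2 = 99225 ≡ 45 (mod 551)
11^16 ≡ 45^2 = 2025 ≡ 372 (mod 551)
11^32 ≡ 372^2 = 138384 ≡ 83 (mod 551)
11^64 ≡ 83^2 = 6889 ≡ 277 (mod 551)
11^128 ≡ 277^2 = 76729 ≡ 140 (mod 551)
11^256 ≡ 140^2 = 19600 ≡ 315 (mod 551)
11^512 ≡ 315^2 = 99225 ≡ 45 (mod 551)
550 = 512 + 32 + 4 + 2 in binary powers of 2.
So 11^550 ≡ 45 · 83 · 315 · 121 ≡ 410 (mod 551).
Since 410 ≠ 1, base 11 is a Fermat witness: 551 is composite.

410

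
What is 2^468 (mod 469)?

64

2^1 ≡ 2 (mod 469)
2^2 ≡ 2^2 = 4 ≡ 4 (mod 469)
2^4 ≡ 4^2 = 16 ≡ 16 (mod 469)
2^8 ≡ 16^2 = 256 ≡ 256 (mod 469)
2^16 ≡ 256^2 = 65536 ≡ 345 (mod 469)
2^32 ≡ 345^2 = 119025 ≡ 368 (mod 469)
2^64 ≡ 368^2 = 135424 ≡ 352 (mod 469)
2^128 ≡ 352^2 = 123904 ≡ 88 (mod 469)
2^256 ≡ 88^2 = 7744 ≡ 240 (mod 469)
468 = 256 + 128 + 64 + 16 + 4 in binary powers of 2.
So 2^468 ≡ 240 · 88 · 352 · 345 · 16 ≡ 64 (mod 469).
Since 64 ≠ 1, base 2 is a Fermat witness: 469 is composite.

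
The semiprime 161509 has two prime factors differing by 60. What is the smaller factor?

Since p = q + 60, we have 161509 = q(q + 60), so q² + 60q − 161509 = 0.
Discriminant: 60² + 4·161509 = 3600 + 646036 = 649636; √649636 = 806.
q = (−60 + 806)/2 = 373, and p = q + 60 = 433.
Check: 373 · 433 = 161509.

373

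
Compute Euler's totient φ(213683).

201600

Factor: 213683 = 31 · 61 · 113.
φ(213683) = (31−1) · (61−1) · (113−1) = 30 · 60 · 112 = 201600.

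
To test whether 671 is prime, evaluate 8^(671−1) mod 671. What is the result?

8^1 ≡ 8 (mod 671)
8^2 ≡ 8^2 = 64 ≡ 64 (mod 671)
8^4 ≡ 64^2 = 4096 ≡ 70 (mod 671)
8^8 ≡ 70^2 = 4900 ≡ 203 (mod 671)
8^16 ≡ 203^2 = 41209 ≡ 278 (mod 671)
8^32 ≡ 278^2 = 77284 ≡ 119 (mod 671)
8^64 ≡ 119^2 = 14161 ≡ 70 (mod 671)
8^128 ≡ 70^2 = 4900 ≡ 203 (mod 671)
8^256 ≡ 203^2 = 41209 ≡ 278 (mod 671)
8^512 ≡ 278^2 = 77284 ≡ 119 (mod 671)
670 = 512 + 128 + 16 + 8 + 4 + 2 in binary powers of 2.
So 8^670 ≡ 119 · 203 · 278 · 203 · 70 · 64 ≡ 243 (mod 671).
Since 243 ≠ 1, base 8 is a Fermat witness: 671 is composite.

243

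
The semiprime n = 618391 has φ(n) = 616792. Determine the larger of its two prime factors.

947

φ(n) = (p−1)(q−1) = n − (p+q) + 1, so p + q = 618391 − 616792 + 1 = 1600.
p and q are the roots of t² − 1600t + 618391 = 0.
Discriminant: 1600² − 4·618391 = 2560000 − 2473564 = 86436; √86436 = 294.
q = (1600 − 294)/2 = 653, p = (1600 + 294)/2 = 947.
Check: 653 · 947 = 618391.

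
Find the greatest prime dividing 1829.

1829 = 31 · 59
59 is prime.
So 1829 = 31 · 59; the largest prime factor is 59.

59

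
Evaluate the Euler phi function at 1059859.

Factor: 1059859 = 31 · 179 · 191.
φ(1059859) = (31−1) · (179−1) · (191−1) = 30 · 178 · 190 = 1014600.

1014600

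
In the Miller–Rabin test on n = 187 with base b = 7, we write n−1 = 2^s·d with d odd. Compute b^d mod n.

57

187 − 1 = 186 = 2^1 · 93, so d = 93.
7^1 ≡ 7 (mod 187)
7^2 ≡ 7^2 = 49 ≡ 49 (mod 187)
7^4 ≡ 49^2 = 2401 ≡ 157 (mod 187)
7^8 ≡ 157^2 = 24649 ≡ 152 (mod 187)
7^16 ≡ 152^2 = 23104 ≡ 103 (mod 187)
7^32 ≡ 103^2 = 10609 ≡ 137 (mod 187)
7^64 ≡ 137^2 = 18769 ≡ 69 (mod 187)
93 = 64 + 16 + 8 + 4 + 1 in binary powers of 2.
So 7^93 ≡ 69 · 103 · 152 · 157 · 7 ≡ 57 (mod 187).
Squaring chain: 57; never reaches −1, so base 7 is a Miller–Rabin witness that 187 is composite.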